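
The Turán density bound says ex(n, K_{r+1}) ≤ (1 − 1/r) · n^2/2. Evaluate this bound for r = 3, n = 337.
Turán density bound = (2/3) · 337^2/2 = 113569/3 ≈ 37856.3333

Turán's theorem: ex(n, K_{r+1}) is achieved by the complete r-partite Turán graph T(n, r) with parts as balanced as possible, and is at most (1 − 1/r) · n^2/2. For r = 3, n = 337: the density bound is (2/3) · 113569/2 = 113569/3 ≈ 37856.3333. The integer-valued extremum is e(T(337, 3)) = 37856, which is strictly less than the density bound 113569/3 since 3 ∤ 337 (the parts of T(337, 3) cannot all be equal).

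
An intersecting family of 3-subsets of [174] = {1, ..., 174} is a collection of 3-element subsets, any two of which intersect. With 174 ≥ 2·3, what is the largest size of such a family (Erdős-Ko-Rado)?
max |F| = C(173, 2) = 14878

The Erdős-Ko-Rado theorem states: for n ≥ 2k, an intersecting family of k-subsets of an n-element set has size at most C(n − 1, k − 1), with equality for 'star' families {A ⊆ [n] : |A| = k, i ∈ A} (fix an element i). For n = 174, k = 3: C(173, 2) = 14878.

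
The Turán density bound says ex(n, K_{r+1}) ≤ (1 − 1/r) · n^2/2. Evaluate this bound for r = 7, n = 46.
Turán density bound = (6/7) · 46^2/2 = 6348/7 ≈ 906.8571

Turán's theorem: ex(n, K_{r+1}) is achieved by the complete r-partite Turán graph T(n, r) with parts as balanced as possible, and is at most (1 − 1/r) · n^2/2. For r = 7, n = 46: the density bound is (6/7) · 2116/2 = 6348/7 ≈ 906.8571. The integer-valued extremum is e(T(46, 7)) = 906, which is strictly less than the density bound 6348/7 since 7 ∤ 46 (the parts of T(46, 7) cannot all be equal).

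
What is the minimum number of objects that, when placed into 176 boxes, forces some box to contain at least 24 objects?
n = (24 − 1)·176 + 1 = 4049

By the generalised pigeonhole principle, to guarantee some box contains ≥ r objects we need more than (r − 1) · k objects total. Threshold: n = (r − 1) · k + 1. With r = 24 and k = 176: n = 23 · 176 + 1 = 4048 + 1 = 4049. For n = 4048 = 23 · 176, we can put exactly 23 objects in every box, avoiding 24 in any single one — so 4049 is tight.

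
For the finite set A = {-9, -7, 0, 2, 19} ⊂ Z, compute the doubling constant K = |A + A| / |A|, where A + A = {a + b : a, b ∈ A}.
K = |A + A| / |A| = 14/5

Enumerate A + A = {a + b : a, b ∈ A}. With |A| = 5, there are |A|^2 = 25 ordered sum pairs; collecting distinct values, A + A = {-18, -16, -14, -9, -7, -5, 0, 2, 4, 10, 12, 19, 21, 38}, so |A + A| = 14. Thus K = 14/5. For comparison, the minimum possible |A + A| over all 5-element sets is 2·5 − 1 = 9 (so min K = 9/5), attained only by arithmetic progressions.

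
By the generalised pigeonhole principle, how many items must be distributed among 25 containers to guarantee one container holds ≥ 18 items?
n = (18 − 1)·25 + 1 = 426

By the generalised pigeonhole principle, to guarantee some box contains ≥ r objects we need more than (r − 1) · k objects total. Threshold: n = (r − 1) · k + 1. With r = 18 and k = 25: n = 17 · 25 + 1 = 425 + 1 = 426. For n = 425 = 17 · 25, we can put exactly 17 objects in every box, avoiding 18 in any single one — so 426 is tight.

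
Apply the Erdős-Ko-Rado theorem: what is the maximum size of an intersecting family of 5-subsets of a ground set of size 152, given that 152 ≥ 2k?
max |F| = C(151, 4) = 20811575

The Erdős-Ko-Rado theorem states: for n ≥ 2k, an intersecting family of k-subsets of an n-element set has size at most C(n − 1, k − 1), with equality for 'star' families {A ⊆ [n] : |A| = k, i ∈ A} (fix an element i). For n = 152, k = 5: C(151, 4) = 20811575.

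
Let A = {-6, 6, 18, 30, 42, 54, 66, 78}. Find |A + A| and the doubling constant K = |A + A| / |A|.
K = |A + A| / |A| = 15/8

Enumerate A + A = {a + b : a, b ∈ A}. With |A| = 8, there are |A|^2 = 64 ordered sum pairs; collecting distinct values, A + A = {-12, 0, 12, 24, 36, 48, 60, 72, 84, 96, 108, 120, 132, 144, 156}, so |A + A| = 15. Thus K = 15/8. Here |A + A| = 2|A| − 1 = 15, the minimum possible — so K = 15/8 is minimal, which holds iff A is an arithmetic progression.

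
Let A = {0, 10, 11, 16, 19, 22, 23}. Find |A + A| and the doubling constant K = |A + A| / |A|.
K = |A + A| / |A| = 24/7

Enumerate A + A = {a + b : a, b ∈ A}. With |A| = 7, there are |A|^2 = 49 ordered sum pairs; collecting distinct values, A + A = {0, 10, 11, 16, 19, 20, 21, 22, 23, 26, 27, 29, 30, 32, 33, 34, 35, 38, 39, 41, 42, 44, 45, 46}, so |A + A| = 24. Thus K = 24/7. For comparison, the minimum possible |A + A| over all 7-element sets is 2·7 − 1 = 13 (so min K = 13/7), attained only by arithmetic progressions.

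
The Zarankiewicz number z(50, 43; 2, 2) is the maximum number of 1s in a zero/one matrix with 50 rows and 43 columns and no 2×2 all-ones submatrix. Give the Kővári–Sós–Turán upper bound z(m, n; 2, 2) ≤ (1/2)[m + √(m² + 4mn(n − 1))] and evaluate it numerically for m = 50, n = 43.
z(50, 43; 2, 2) ≤ (1/2)[50 + √(50² + 4·50·43·42)] = (1/2)[50 + √363700] = 326.5377

Kővári–Sós–Turán: let r_1, ..., r_50 be the row sums and z = Σ r_i the total number of 1s. Each pair of columns can share at most one row with both entries 1 (else a 2×2 all-ones block appears), so Σ_i C(r_i, 2) ≤ C(43, 2) = 903. By convexity Σ_i C(r_i, 2) ≥ 50·C(z/50, 2) = z(z − 50)/(2·50), giving z² − 50z − 50·43·42 ≤ 0 and hence z ≤ (1/2)[50 + √(2500 + 4·90300)] = (1/2)[50 + √363700] ≈ (1/2)(50 + 603.0755) = 326.5377.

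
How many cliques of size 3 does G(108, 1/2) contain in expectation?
E[# K_3] = C(108, 3) · (1/2)^C(3, 2) = 204156 / 2^3 = 51039/2 = 25519.5

For each 3-subset S of vertices (there are C(108, 3) = 204156 such S), let X_S = 1 if S induces a K_3 (all C(3, 2) = 3 edges present). Then P(X_S = 1) = (1/2)^3 = 1/8. By linearity of expectation, E[# K_3] = C(108, 3) · (1/2)^3 = 204156 / 8 = 51039/2 = 25519.5.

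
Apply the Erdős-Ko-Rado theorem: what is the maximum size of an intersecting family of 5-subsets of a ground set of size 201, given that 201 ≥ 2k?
max |F| = C(200, 4) = 64684950

The Erdős-Ko-Rado theorem states: for n ≥ 2k, an intersecting family of k-subsets of an n-element set has size at most C(n − 1, k − 1), with equality for 'star' families {A ⊆ [n] : |A| = k, i ∈ A} (fix an element i). For n = 201, k = 5: C(200, 4) = 64684950.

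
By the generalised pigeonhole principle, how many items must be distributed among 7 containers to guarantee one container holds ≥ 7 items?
n = (7 − 1)·7 + 1 = 43

By the generalised pigeonhole principle, to guarantee some box contains ≥ r objects we need more than (r − 1) · k objects total. Threshold: n = (r − 1) · k + 1. With r = 7 and k = 7: n = 6 · 7 + 1 = 42 + 1 = 43. For n = 42 = 6 · 7, we can put exactly 6 objects in every box, avoiding 7 in any single one — so 43 is tight.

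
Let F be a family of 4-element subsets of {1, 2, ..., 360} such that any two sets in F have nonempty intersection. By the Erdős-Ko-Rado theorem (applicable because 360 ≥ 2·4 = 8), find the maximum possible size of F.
max |F| = C(359, 3) = 7647059

The Erdős-Ko-Rado theorem states: for n ≥ 2k, an intersecting family of k-subsets of an n-element set has size at most C(n − 1, k − 1), with equality for 'star' families {A ⊆ [n] : |A| = k, i ∈ A} (fix an element i). For n = 360, k = 4: C(359, 3) = 7647059.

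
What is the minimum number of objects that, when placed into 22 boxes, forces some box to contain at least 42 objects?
n = (42 − 1)·22 + 1 = 903

By the generalised pigeonhole principle, to guarantee some box contains ≥ r objects we need more than (r − 1) · k objects total. Threshold: n = (r − 1) · k + 1. With r = 42 and k = 22: n = 41 · 22 + 1 = 902 + 1 = 903. For n = 902 = 41 · 22, we can put exactly 41 objects in every box, avoiding 42 in any single one — so 903 is tight.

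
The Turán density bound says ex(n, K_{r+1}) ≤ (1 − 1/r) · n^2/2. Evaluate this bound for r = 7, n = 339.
Turán density bound = (6/7) · 339^2/2 = 344763/7 ≈ 49251.8571

Turán's theorem: ex(n, K_{r+1}) is achieved by the complete r-partite Turán graph T(n, r) with parts as balanced as possible, and is at most (1 − 1/r) · n^2/2. For r = 7, n = 339: the density bound is (6/7) · 114921/2 = 344763/7 ≈ 49251.8571. The integer-valued extremum is e(T(339, 7)) = 49251, which is strictly less than the density bound 344763/7 since 7 ∤ 339 (the parts of T(339, 7) cannot all be equal).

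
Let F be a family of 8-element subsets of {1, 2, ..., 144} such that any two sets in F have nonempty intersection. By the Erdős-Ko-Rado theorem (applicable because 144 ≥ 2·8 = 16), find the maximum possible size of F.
max |F| = C(143, 7) = 209004408899

Erdős-Ko-Rado (1961): when n ≥ 2k, max |F| = C(n−1, k−1). The bound is attained by the star {A : i ∈ A} for any fixed i ∈ [n]. Here C(144−1, 8−1) = C(143, 7) = 209004408899.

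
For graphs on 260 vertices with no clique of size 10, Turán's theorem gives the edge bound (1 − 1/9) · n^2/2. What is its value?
Turán density bound = (8/9) · 260^2/2 = 270400/9 ≈ 30044.4444

Turán's theorem: ex(n, K_{r+1}) is achieved by the complete r-partite Turán graph T(n, r) with parts as balanced as possible, and is at most (1 − 1/r) · n^2/2. For r = 9, n = 260: the density bound is (8/9) · 67600/2 = 270400/9 ≈ 30044.4444. The integer-valued extremum is e(T(260, 9)) = 30044, which is strictly less than the density bound 270400/9 since 9 ∤ 260 (the parts of T(260, 9) cannot all be equal).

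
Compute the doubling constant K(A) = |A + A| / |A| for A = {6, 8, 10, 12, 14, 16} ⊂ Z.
K = |A + A| / |A| = 11/6

Enumerate A + A = {a + b : a, b ∈ A}. With |A| = 6, there are |A|^2 = 36 ordered sum pairs; collecting distinct values, A + A = {12, 14, 16, 18, 20, 22, 24, 26, 28, 30, 32}, so |A + A| = 11. Thus K = 11/6. Here |A + A| = 2|A| − 1 = 11, the minimum possible — so K = 11/6 is minimal, which holds iff A is an arithmetic progression.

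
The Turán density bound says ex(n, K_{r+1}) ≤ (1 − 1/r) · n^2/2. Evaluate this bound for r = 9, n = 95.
Turán density bound = (8/9) · 95^2/2 = 36100/9 ≈ 4011.1111

Turán's theorem: ex(n, K_{r+1}) is achieved by the complete r-partite Turán graph T(n, r) with parts as balanced as possible, and is at most (1 − 1/r) · n^2/2. For r = 9, n = 95: the density bound is (8/9) · 9025/2 = 36100/9 ≈ 4011.1111. The integer-valued extremum is e(T(95, 9)) = 4010, which is strictly less than the density bound 36100/9 since 9 ∤ 95 (the parts of T(95, 9) cannot all be equal).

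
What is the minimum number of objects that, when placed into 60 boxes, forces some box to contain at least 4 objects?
n = (4 − 1)·60 + 1 = 181

By the generalised pigeonhole principle, to guarantee some box contains ≥ r objects we need more than (r − 1) · k objects total. Threshold: n = (r − 1) · k + 1. With r = 4 and k = 60: n = 3 · 60 + 1 = 180 + 1 = 181. For n = 180 = 3 · 60, we can put exactly 3 objects in every box, avoiding 4 in any single one — so 181 is tight.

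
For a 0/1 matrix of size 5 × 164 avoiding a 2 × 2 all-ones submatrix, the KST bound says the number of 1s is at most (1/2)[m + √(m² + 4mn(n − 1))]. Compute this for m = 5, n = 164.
z(5, 164; 2, 2) ≤ (1/2)[5 + √(5² + 4·5·164·163)] = (1/2)[5 + √534665] = 368.104

Kővári–Sós–Turán: let r_1, ..., r_5 be the row sums and z = Σ r_i the total number of 1s. Each pair of columns can share at most one row with both entries 1 (else a 2×2 all-ones block appears), so Σ_i C(r_i, 2) ≤ C(164, 2) = 13366. By convexity Σ_i C(r_i, 2) ≥ 5·C(z/5, 2) = z(z − 5)/(2·5), giving z² − 5z − 5·164·163 ≤ 0 and hence z ≤ (1/2)[5 + √(25 + 4·133660)] = (1/2)[5 + √534665] ≈ (1/2)(5 + 731.2079) = 368.104.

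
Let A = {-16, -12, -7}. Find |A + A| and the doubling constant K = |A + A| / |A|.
K = |A + A| / |A| = 6/3 = 2

Enumerate A + A = {a + b : a, b ∈ A}. With |A| = 3, there are |A|^2 = 9 ordered sum pairs; collecting distinct values, A + A = {-32, -28, -24, -23, -19, -14}, so |A + A| = 6. Thus K = 6/3 = 2. For comparison, the minimum possible |A + A| over all 3-element sets is 2·3 − 1 = 5 (so min K = 5/3), attained only by arithmetic progressions.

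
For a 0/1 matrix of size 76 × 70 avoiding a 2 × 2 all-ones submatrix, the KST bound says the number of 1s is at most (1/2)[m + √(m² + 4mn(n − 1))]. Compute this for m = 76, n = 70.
z(76, 70; 2, 2) ≤ (1/2)[76 + √(76² + 4·76·70·69)] = (1/2)[76 + √1474096] = 645.0618

Kővári–Sós–Turán: let r_1, ..., r_76 be the row sums and z = Σ r_i the total number of 1s. Each pair of columns can share at most one row with both entries 1 (else a 2×2 all-ones block appears), so Σ_i C(r_i, 2) ≤ C(70, 2) = 2415. By convexity Σ_i C(r_i, 2) ≥ 76·C(z/76, 2) = z(z − 76)/(2·76), giving z² − 76z − 76·70·69 ≤ 0 and hence z ≤ (1/2)[76 + √(5776 + 4·367080)] = (1/2)[76 + √1474096] ≈ (1/2)(76 + 1214.1236) = 645.0618.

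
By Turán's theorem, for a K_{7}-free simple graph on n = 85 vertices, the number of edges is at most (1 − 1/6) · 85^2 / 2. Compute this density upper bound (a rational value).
Turán density bound = (5/6) · 85^2/2 = 36125/12 ≈ 3010.4167

Turán's theorem: ex(n, K_{r+1}) is achieved by the complete r-partite Turán graph T(n, r) with parts as balanced as possible, and is at most (1 − 1/r) · n^2/2. For r = 6, n = 85: the density bound is (5/6) · 7225/2 = 36125/12 ≈ 3010.4167. The integer-valued extremum is e(T(85, 6)) = 3010, which is strictly less than the density bound 36125/12 since 6 ∤ 85 (the parts of T(85, 6) cannot all be equal).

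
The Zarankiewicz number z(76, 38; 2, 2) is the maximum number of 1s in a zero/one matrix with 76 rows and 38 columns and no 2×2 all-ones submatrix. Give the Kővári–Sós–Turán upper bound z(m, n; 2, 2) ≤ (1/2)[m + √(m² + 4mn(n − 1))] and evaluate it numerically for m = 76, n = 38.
z(76, 38; 2, 2) ≤ (1/2)[76 + √(76² + 4·76·38·37)] = (1/2)[76 + √433200] = 367.0897

Kővári–Sós–Turán: let r_1, ..., r_76 be the row sums and z = Σ r_i the total number of 1s. Each pair of columns can share at most one row with both entries 1 (else a 2×2 all-ones block appears), so Σ_i C(r_i, 2) ≤ C(38, 2) = 703. By convexity Σ_i C(r_i, 2) ≥ 76·C(z/76, 2) = z(z − 76)/(2·76), giving z² − 76z − 76·38·37 ≤ 0 and hence z ≤ (1/2)[76 + √(5776 + 4·106856)] = (1/2)[76 + √433200] ≈ (1/2)(76 + 658.1793) = 367.0897.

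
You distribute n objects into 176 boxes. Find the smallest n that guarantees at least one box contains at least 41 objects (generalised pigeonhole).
n = (41 − 1)·176 + 1 = 7041

By the generalised pigeonhole principle, to guarantee some box contains ≥ r objects we need more than (r − 1) · k objects total. Threshold: n = (r − 1) · k + 1. With r = 41 and k = 176: n = 40 · 176 + 1 = 7040 + 1 = 7041. For n = 7040 = 40 · 176, we can put exactly 40 objects in every box, avoiding 41 in any single one — so 7041 is tight.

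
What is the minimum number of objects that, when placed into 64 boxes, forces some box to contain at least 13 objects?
n = (13 − 1)·64 + 1 = 769

By the generalised pigeonhole principle, to guarantee some box contains ≥ r objects we need more than (r − 1) · k objects total. Threshold: n = (r − 1) · k + 1. With r = 13 and k = 64: n = 12 · 64 + 1 = 768 + 1 = 769. For n = 768 = 12 · 64, we can put exactly 12 objects in every box, avoiding 13 in any single one — so 769 is tight.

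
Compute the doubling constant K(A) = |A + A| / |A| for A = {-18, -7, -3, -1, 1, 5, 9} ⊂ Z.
K = |A + A| / |A| = 21/7 = 3

Enumerate A + A = {a + b : a, b ∈ A}. With |A| = 7, there are |A|^2 = 49 ordered sum pairs; collecting distinct values, A + A = {-36, -25, -21, -19, -17, -14, -13, -10, -9, -8, -6, -4, -2, 0, 2, 4, 6, 8, 10, 14, 18}, so |A + A| = 21. Thus K = 21/7 = 3. For comparison, the minimum possible |A + A| over all 7-element sets is 2·7 − 1 = 13 (so min K = 13/7), attained only by arithmetic progressions.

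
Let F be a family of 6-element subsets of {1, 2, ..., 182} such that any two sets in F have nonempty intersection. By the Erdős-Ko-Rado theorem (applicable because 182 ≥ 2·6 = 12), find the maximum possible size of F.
max |F| = C(181, 5) = 1531144341

Erdős-Ko-Rado (1961): when n ≥ 2k, max |F| = C(n−1, k−1). The bound is attained by the star {A : i ∈ A} for any fixed i ∈ [n]. Here C(182−1, 6−1) = C(181, 5) = 1531144341.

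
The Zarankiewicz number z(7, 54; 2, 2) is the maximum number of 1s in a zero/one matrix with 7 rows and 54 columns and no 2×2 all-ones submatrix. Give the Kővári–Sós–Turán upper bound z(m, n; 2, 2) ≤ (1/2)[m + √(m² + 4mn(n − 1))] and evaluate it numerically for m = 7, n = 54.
z(7, 54; 2, 2) ≤ (1/2)[7 + √(7² + 4·7·54·53)] = (1/2)[7 + √80185] = 145.0848

Kővári–Sós–Turán: let r_1, ..., r_7 be the row sums and z = Σ r_i the total number of 1s. Each pair of columns can share at most one row with both entries 1 (else a 2×2 all-ones block appears), so Σ_i C(r_i, 2) ≤ C(54, 2) = 1431. By convexity Σ_i C(r_i, 2) ≥ 7·C(z/7, 2) = z(z − 7)/(2·7), giving z² − 7z − 7·54·53 ≤ 0 and hence z ≤ (1/2)[7 + √(49 + 4·20034)] = (1/2)[7 + √80185] ≈ (1/2)(7 + 283.1696) = 145.0848.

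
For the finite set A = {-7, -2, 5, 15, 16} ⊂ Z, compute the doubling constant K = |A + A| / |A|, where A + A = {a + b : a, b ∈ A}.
K = |A + A| / |A| = 15/5 = 3

Enumerate A + A = {a + b : a, b ∈ A}. With |A| = 5, there are |A|^2 = 25 ordered sum pairs; collecting distinct values, A + A = {-14, -9, -4, -2, 3, 8, 9, 10, 13, 14, 20, 21, 30, 31, 32}, so |A + A| = 15. Thus K = 15/5 = 3. For comparison, the minimum possible |A + A| over all 5-element sets is 2·5 − 1 = 9 (so min K = 9/5), attained only by arithmetic progressions.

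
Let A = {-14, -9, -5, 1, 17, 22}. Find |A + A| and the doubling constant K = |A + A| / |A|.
K = |A + A| / |A| = 20/6 = 10/3

Enumerate A + A = {a + b : a, b ∈ A}. With |A| = 6, there are |A|^2 = 36 ordered sum pairs; collecting distinct values, A + A = {-28, -23, -19, -18, -14, -13, -10, -8, -4, 2, 3, 8, 12, 13, 17, 18, 23, 34, 39, 44}, so |A + A| = 20. Thus K = 20/6 = 10/3. For comparison, the minimum possible |A + A| over all 6-element sets is 2·6 − 1 = 11 (so min K = 11/6), attained only by arithmetic progressions.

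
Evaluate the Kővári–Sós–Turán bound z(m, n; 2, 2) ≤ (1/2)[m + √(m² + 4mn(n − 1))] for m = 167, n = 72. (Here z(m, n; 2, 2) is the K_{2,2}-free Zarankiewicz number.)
z(167, 72; 2, 2) ≤ (1/2)[167 + √(167² + 4·167·72·71)] = (1/2)[167 + √3442705] = 1011.2264

Kővári–Sós–Turán: let r_1, ..., r_167 be the row sums and z = Σ r_i the total number of 1s. Each pair of columns can share at most one row with both entries 1 (else a 2×2 all-ones block appears), so Σ_i C(r_i, 2) ≤ C(72, 2) = 2556. By convexity Σ_i C(r_i, 2) ≥ 167·C(z/167, 2) = z(z − 167)/(2·167), giving z² − 167z − 167·72·71 ≤ 0 and hence z ≤ (1/2)[167 + √(27889 + 4·853704)] = (1/2)[167 + √3442705] ≈ (1/2)(167 + 1855.4528) = 1011.2264.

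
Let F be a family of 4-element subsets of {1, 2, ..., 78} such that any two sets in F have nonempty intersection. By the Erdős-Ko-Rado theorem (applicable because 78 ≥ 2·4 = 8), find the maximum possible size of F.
max |F| = C(77, 3) = 73150

Erdős-Ko-Rado (1961): when n ≥ 2k, max |F| = C(n−1, k−1). The bound is attained by the star {A : i ∈ A} for any fixed i ∈ [n]. Here C(78−1, 4−1) = C(77, 3) = 73150.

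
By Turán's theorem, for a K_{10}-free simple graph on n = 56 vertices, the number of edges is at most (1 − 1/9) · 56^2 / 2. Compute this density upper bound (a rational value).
Turán density bound = (8/9) · 56^2/2 = 12544/9 ≈ 1393.7778

Turán's theorem: ex(n, K_{r+1}) is achieved by the complete r-partite Turán graph T(n, r) with parts as balanced as possible, and is at most (1 − 1/r) · n^2/2. For r = 9, n = 56: the density bound is (8/9) · 3136/2 = 12544/9 ≈ 1393.7778. The integer-valued extremum is e(T(56, 9)) = 1393, which is strictly less than the density bound 12544/9 since 9 ∤ 56 (the parts of T(56, 9) cannot all be equal).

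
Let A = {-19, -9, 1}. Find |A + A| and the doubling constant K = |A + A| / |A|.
K = |A + A| / |A| = 5/3

Enumerate A + A = {a + b : a, b ∈ A}. With |A| = 3, there are |A|^2 = 9 ordered sum pairs; collecting distinct values, A + A = {-38, -28, -18, -8, 2}, so |A + A| = 5. Thus K = 5/3. Here |A + A| = 2|A| − 1 = 5, the minimum possible — so K = 5/3 is minimal, which holds iff A is an arithmetic progression.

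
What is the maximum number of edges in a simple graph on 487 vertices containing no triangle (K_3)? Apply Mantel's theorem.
ex(487, K_3) = ⌊487^2/4⌋ = 59292

Mantel (1907): a triangle-free graph on n vertices has at most ⌊n^2/4⌋ edges, with equality for the complete bipartite graph K_{⌊n/2⌋, ⌈n/2⌉}. For n = 487: ⌊487^2/4⌋ = ⌊237169/4⌋ = 59292. The extremal graph is K_{243, 244}, which has 243·244 = 59292 edges.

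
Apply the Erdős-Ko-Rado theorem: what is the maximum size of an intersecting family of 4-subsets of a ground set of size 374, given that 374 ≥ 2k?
max |F| = C(373, 3) = 8579746

Erdős-Ko-Rado (1961): when n ≥ 2k, max |F| = C(n−1, k−1). The bound is attained by the star {A : i ∈ A} for any fixed i ∈ [n]. Here C(374−1, 4−1) = C(373, 3) = 8579746.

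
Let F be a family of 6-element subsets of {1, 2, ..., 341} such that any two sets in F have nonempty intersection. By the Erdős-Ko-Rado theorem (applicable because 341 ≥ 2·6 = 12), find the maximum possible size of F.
max |F| = C(340, 5) = 36760655568

The Erdős-Ko-Rado theorem states: for n ≥ 2k, an intersecting family of k-subsets of an n-element set has size at most C(n − 1, k − 1), with equality for 'star' families {A ⊆ [n] : |A| = k, i ∈ A} (fix an element i). For n = 341, k = 6: C(340, 5) = 36760655568.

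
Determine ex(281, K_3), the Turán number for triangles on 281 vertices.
ex(281, K_3) = ⌊281^2/4⌋ = 19740

Mantel (1907): a triangle-free graph on n vertices has at most ⌊n^2/4⌋ edges, with equality for the complete bipartite graph K_{⌊n/2⌋, ⌈n/2⌉}. For n = 281: ⌊281^2/4⌋ = ⌊78961/4⌋ = 19740. The extremal graph is K_{140, 141}, which has 140·141 = 19740 edges.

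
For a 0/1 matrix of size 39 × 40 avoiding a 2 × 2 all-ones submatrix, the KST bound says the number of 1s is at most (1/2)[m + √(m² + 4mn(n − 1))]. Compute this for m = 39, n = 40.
z(39, 40; 2, 2) ≤ (1/2)[39 + √(39² + 4·39·40·39)] = (1/2)[39 + √244881] = 266.9273

Kővári–Sós–Turán: let r_1, ..., r_39 be the row sums and z = Σ r_i the total number of 1s. Each pair of columns can share at most one row with both entries 1 (else a 2×2 all-ones block appears), so Σ_i C(r_i, 2) ≤ C(40, 2) = 780. By convexity Σ_i C(r_i, 2) ≥ 39·C(z/39, 2) = z(z − 39)/(2·39), giving z² − 39z − 39·40·39 ≤ 0 and hence z ≤ (1/2)[39 + √(1521 + 4·60840)] = (1/2)[39 + √244881] ≈ (1/2)(39 + 494.8545) = 266.9273.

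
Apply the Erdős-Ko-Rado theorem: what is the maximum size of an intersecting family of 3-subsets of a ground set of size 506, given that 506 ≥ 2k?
max |F| = C(505, 2) = 127260

Erdős-Ko-Rado (1961): when n ≥ 2k, max |F| = C(n−1, k−1). The bound is attained by the star {A : i ∈ A} for any fixed i ∈ [n]. Here C(506−1, 3−1) = C(505, 2) = 127260.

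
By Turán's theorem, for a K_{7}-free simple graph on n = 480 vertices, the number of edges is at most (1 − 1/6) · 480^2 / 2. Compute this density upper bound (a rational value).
Turán density bound = (5/6) · 480^2/2 = 96000

Turán's theorem: ex(n, K_{r+1}) is achieved by the complete r-partite Turán graph T(n, r) with parts as balanced as possible, and is at most (1 − 1/r) · n^2/2. For r = 6, n = 480: the density bound is (5/6) · 230400/2 = 96000. Since 6 ∣ 480, the Turán graph T(480, 6) has parts of equal size 80, and its edge count e(T(480, 6)) = 96000 attains the density bound exactly.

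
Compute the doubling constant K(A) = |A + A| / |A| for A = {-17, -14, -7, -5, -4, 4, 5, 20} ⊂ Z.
K = |A + A| / |A| = 31/8

Enumerate A + A = {a + b : a, b ∈ A}. With |A| = 8, there are |A|^2 = 64 ordered sum pairs; collecting distinct values, A + A = {-34, -31, -28, -24, -22, -21, -19, -18, -14, -13, -12, -11, -10, -9, -8, -3, -2, -1, 0, 1, 3, 6, 8, 9, 10, 13, 15, 16, 24, 25, 40}, so |A + A| = 31. Thus K = 31/8. For comparison, the minimum possible |A + A| over all 8-element sets is 2·8 − 1 = 15 (so min K = 15/8), attained only by arithmetic progressions.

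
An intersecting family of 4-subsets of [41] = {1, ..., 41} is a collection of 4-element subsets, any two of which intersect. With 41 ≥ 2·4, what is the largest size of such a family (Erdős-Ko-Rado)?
max |F| = C(40, 3) = 9880

Erdős-Ko-Rado (1961): when n ≥ 2k, max |F| = C(n−1, k−1). The bound is attained by the star {A : i ∈ A} for any fixed i ∈ [n]. Here C(41−1, 4−1) = C(40, 3) = 9880.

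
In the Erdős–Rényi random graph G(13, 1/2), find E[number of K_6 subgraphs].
E[# K_6] = C(13, 6) · (1/2)^C(6, 2) = 1716 / 2^15 = 429/8192 ≈ 0.052368

For each 6-subset S of vertices (there are C(13, 6) = 1716 such S), let X_S = 1 if S induces a K_6 (all C(6, 2) = 15 edges present). Then P(X_S = 1) = (1/2)^15 = 1/32768. By linearity of expectation, E[# K_6] = C(13, 6) · (1/2)^15 = 1716 / 32768 = 429/8192 ≈ 0.052368.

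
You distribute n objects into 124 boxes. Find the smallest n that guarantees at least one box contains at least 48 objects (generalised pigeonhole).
n = (48 − 1)·124 + 1 = 5829

By the generalised pigeonhole principle, to guarantee some box contains ≥ r objects we need more than (r − 1) · k objects total. Threshold: n = (r − 1) · k + 1. With r = 48 and k = 124: n = 47 · 124 + 1 = 5828 + 1 = 5829. For n = 5828 = 47 · 124, we can put exactly 47 objects in every box, avoiding 48 in any single one — so 5829 is tight.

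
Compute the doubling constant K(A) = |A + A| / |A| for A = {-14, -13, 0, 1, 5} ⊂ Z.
K = |A + A| / |A| = 14/5

Enumerate A + A = {a + b : a, b ∈ A}. With |A| = 5, there are |A|^2 = 25 ordered sum pairs; collecting distinct values, A + A = {-28, -27, -26, -14, -13, -12, -9, -8, 0, 1, 2, 5, 6, 10}, so |A + A| = 14. Thus K = 14/5. For comparison, the minimum possible |A + A| over all 5-element sets is 2·5 − 1 = 9 (so min K = 9/5), attained only by arithmetic progressions.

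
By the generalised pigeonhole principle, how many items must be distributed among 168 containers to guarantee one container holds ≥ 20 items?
n = (20 − 1)·168 + 1 = 3193

By the generalised pigeonhole principle, to guarantee some box contains ≥ r objects we need more than (r − 1) · k objects total. Threshold: n = (r − 1) · k + 1. With r = 20 and k = 168: n = 19 · 168 + 1 = 3192 + 1 = 3193. For n = 3192 = 19 · 168, we can put exactly 19 objects in every box, avoiding 20 in any single one — so 3193 is tight.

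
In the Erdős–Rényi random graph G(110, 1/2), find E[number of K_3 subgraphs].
E[# K_3] = C(110, 3) · (1/2)^C(3, 2) = 215820 / 2^3 = 53955/2 = 26977.5

For each 3-subset S of vertices (there are C(110, 3) = 215820 such S), let X_S = 1 if S induces a K_3 (all C(3, 2) = 3 edges present). Then P(X_S = 1) = (1/2)^3 = 1/8. By linearity of expectation, E[# K_3] = C(110, 3) · (1/2)^3 = 215820 / 8 = 53955/2 = 26977.5.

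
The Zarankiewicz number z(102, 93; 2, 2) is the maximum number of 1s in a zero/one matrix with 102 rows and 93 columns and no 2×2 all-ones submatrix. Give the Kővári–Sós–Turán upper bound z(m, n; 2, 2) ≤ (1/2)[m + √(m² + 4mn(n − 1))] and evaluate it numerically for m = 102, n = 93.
z(102, 93; 2, 2) ≤ (1/2)[102 + √(102² + 4·102·93·92)] = (1/2)[102 + √3501252] = 986.5816

Kővári–Sós–Turán: let r_1, ..., r_102 be the row sums and z = Σ r_i the total number of 1s. Each pair of columns can share at most one row with both entries 1 (else a 2×2 all-ones block appears), so Σ_i C(r_i, 2) ≤ C(93, 2) = 4278. By convexity Σ_i C(r_i, 2) ≥ 102·C(z/102, 2) = z(z − 102)/(2·102), giving z² − 102z − 102·93·92 ≤ 0 and hence z ≤ (1/2)[102 + √(10404 + 4·872712)] = (1/2)[102 + √3501252] ≈ (1/2)(102 + 1871.1633) = 986.5816.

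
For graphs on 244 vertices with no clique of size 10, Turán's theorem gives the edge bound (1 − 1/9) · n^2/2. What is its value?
Turán density bound = (8/9) · 244^2/2 = 238144/9 ≈ 26460.4444

Turán's theorem: ex(n, K_{r+1}) is achieved by the complete r-partite Turán graph T(n, r) with parts as balanced as possible, and is at most (1 − 1/r) · n^2/2. For r = 9, n = 244: the density bound is (8/9) · 59536/2 = 238144/9 ≈ 26460.4444. The integer-valued extremum is e(T(244, 9)) = 26460, which is strictly less than the density bound 238144/9 since 9 ∤ 244 (the parts of T(244, 9) cannot all be equal).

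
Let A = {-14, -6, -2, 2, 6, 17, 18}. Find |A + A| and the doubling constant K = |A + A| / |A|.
K = |A + A| / |A| = 21/7 = 3

Enumerate A + A = {a + b : a, b ∈ A}. With |A| = 7, there are |A|^2 = 49 ordered sum pairs; collecting distinct values, A + A = {-28, -20, -16, -12, -8, -4, 0, 3, 4, 8, 11, 12, 15, 16, 19, 20, 23, 24, 34, 35, 36}, so |A + A| = 21. Thus K = 21/7 = 3. For comparison, the minimum possible |A + A| over all 7-element sets is 2·7 − 1 = 13 (so min K = 13/7), attained only by arithmetic progressions.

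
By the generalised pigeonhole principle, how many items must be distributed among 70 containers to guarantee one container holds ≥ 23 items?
n = (23 − 1)·70 + 1 = 1541

By the generalised pigeonhole principle, to guarantee some box contains ≥ r objects we need more than (r − 1) · k objects total. Threshold: n = (r − 1) · k + 1. With r = 23 and k = 70: n = 22 · 70 + 1 = 1540 + 1 = 1541. For n = 1540 = 22 · 70, we can put exactly 22 objects in every box, avoiding 23 in any single one — so 1541 is tight.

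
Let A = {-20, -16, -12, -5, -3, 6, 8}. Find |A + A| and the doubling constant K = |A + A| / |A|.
K = |A + A| / |A| = 23/7

Enumerate A + A = {a + b : a, b ∈ A}. With |A| = 7, there are |A|^2 = 49 ordered sum pairs; collecting distinct values, A + A = {-40, -36, -32, -28, -25, -24, -23, -21, -19, -17, -15, -14, -12, -10, -8, -6, -4, 1, 3, 5, 12, 14, 16}, so |A + A| = 23. Thus K = 23/7. For comparison, the minimum possible |A + A| over all 7-element sets is 2·7 − 1 = 13 (so min K = 13/7), attained only by arithmetic progressions.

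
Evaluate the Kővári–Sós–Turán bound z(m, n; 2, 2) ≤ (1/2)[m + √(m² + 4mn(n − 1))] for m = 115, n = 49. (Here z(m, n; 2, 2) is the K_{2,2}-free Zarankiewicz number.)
z(115, 49; 2, 2) ≤ (1/2)[115 + √(115² + 4·115·49·48)] = (1/2)[115 + √1095145] = 580.7459

Kővári–Sós–Turán: let r_1, ..., r_115 be the row sums and z = Σ r_i the total number of 1s. Each pair of columns can share at most one row with both entries 1 (else a 2×2 all-ones block appears), so Σ_i C(r_i, 2) ≤ C(49, 2) = 1176. By convexity Σ_i C(r_i, 2) ≥ 115·C(z/115, 2) = z(z − 115)/(2·115), giving z² − 115z − 115·49·48 ≤ 0 and hence z ≤ (1/2)[115 + √(13225 + 4·270480)] = (1/2)[115 + √1095145] ≈ (1/2)(115 + 1046.4918) = 580.7459.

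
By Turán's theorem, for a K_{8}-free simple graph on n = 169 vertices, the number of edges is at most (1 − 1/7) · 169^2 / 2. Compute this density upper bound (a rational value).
Turán density bound = (6/7) · 169^2/2 = 85683/7 ≈ 12240.4286

Turán's theorem: ex(n, K_{r+1}) is achieved by the complete r-partite Turán graph T(n, r) with parts as balanced as possible, and is at most (1 − 1/r) · n^2/2. For r = 7, n = 169: the density bound is (6/7) · 28561/2 = 85683/7 ≈ 12240.4286. The integer-valued extremum is e(T(169, 7)) = 12240, which is strictly less than the density bound 85683/7 since 7 ∤ 169 (the parts of T(169, 7) cannot all be equal).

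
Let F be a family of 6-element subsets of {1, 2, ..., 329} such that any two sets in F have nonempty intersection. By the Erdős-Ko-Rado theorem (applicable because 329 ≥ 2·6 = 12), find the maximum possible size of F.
max |F| = C(328, 5) = 30682187640

The Erdős-Ko-Rado theorem states: for n ≥ 2k, an intersecting family of k-subsets of an n-element set has size at most C(n − 1, k − 1), with equality for 'star' families {A ⊆ [n] : |A| = k, i ∈ A} (fix an element i). For n = 329, k = 6: C(328, 5) = 30682187640.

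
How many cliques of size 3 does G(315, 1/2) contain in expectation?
E[# K_3] = C(315, 3) · (1/2)^C(3, 2) = 5159805 / 2^3 = 644975.625

For each 3-subset S of vertices (there are C(315, 3) = 5159805 such S), let X_S = 1 if S induces a K_3 (all C(3, 2) = 3 edges present). Then P(X_S = 1) = (1/2)^3 = 1/8. By linearity of expectation, E[# K_3] = C(315, 3) · (1/2)^3 = 5159805 / 8 = 644975.625.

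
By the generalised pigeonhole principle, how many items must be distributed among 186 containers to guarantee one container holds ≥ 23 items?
n = (23 − 1)·186 + 1 = 4093

By the generalised pigeonhole principle, to guarantee some box contains ≥ r objects we need more than (r − 1) · k objects total. Threshold: n = (r − 1) · k + 1. With r = 23 and k = 186: n = 22 · 186 + 1 = 4092 + 1 = 4093. For n = 4092 = 22 · 186, we can put exactly 22 objects in every box, avoiding 23 in any single one — so 4093 is tight.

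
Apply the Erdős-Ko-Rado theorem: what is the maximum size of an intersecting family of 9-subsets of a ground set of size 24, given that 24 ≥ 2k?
max |F| = C(23, 8) = 490314

The Erdős-Ko-Rado theorem states: for n ≥ 2k, an intersecting family of k-subsets of an n-element set has size at most C(n − 1, k − 1), with equality for 'star' families {A ⊆ [n] : |A| = k, i ∈ A} (fix an element i). For n = 24, k = 9: C(23, 8) = 490314.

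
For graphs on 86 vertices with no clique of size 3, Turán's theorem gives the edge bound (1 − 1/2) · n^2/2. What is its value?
Turán density bound = (1/2) · 86^2/2 = 1849

Turán's theorem: ex(n, K_{r+1}) is achieved by the complete r-partite Turán graph T(n, r) with parts as balanced as possible, and is at most (1 − 1/r) · n^2/2. For r = 2, n = 86: the density bound is (1/2) · 7396/2 = 1849. Since 2 ∣ 86, the Turán graph T(86, 2) has parts of equal size 43, and its edge count e(T(86, 2)) = 1849 attains the density bound exactly.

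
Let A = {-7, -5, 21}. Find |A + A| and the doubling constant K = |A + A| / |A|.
K = |A + A| / |A| = 6/3 = 2

Enumerate A + A = {a + b : a, b ∈ A}. With |A| = 3, there are |A|^2 = 9 ordered sum pairs; collecting distinct values, A + A = {-14, -12, -10, 14, 16, 42}, so |A + A| = 6. Thus K = 6/3 = 2. For comparison, the minimum possible |A + A| over all 3-element sets is 2·3 − 1 = 5 (so min K = 5/3), attained only by arithmetic progressions.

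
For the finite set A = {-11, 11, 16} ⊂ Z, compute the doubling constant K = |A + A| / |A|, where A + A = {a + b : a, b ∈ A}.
K = |A + A| / |A| = 6/3 = 2

Enumerate A + A = {a + b : a, b ∈ A}. With |A| = 3, there are |A|^2 = 9 ordered sum pairs; collecting distinct values, A + A = {-22, 0, 5, 22, 27, 32}, so |A + A| = 6. Thus K = 6/3 = 2. For comparison, the minimum possible |A + A| over all 3-element sets is 2·3 − 1 = 5 (so min K = 5/3), attained only by arithmetic progressions.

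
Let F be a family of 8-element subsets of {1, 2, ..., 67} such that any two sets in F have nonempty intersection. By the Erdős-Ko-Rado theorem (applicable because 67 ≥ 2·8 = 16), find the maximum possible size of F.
max |F| = C(66, 7) = 778789440

Erdős-Ko-Rado (1961): when n ≥ 2k, max |F| = C(n−1, k−1). The bound is attained by the star {A : i ∈ A} for any fixed i ∈ [n]. Here C(67−1, 8−1) = C(66, 7) = 778789440.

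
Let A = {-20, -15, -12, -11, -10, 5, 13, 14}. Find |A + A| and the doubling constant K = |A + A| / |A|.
K = |A + A| / |A| = 30/8 = 15/4

Enumerate A + A = {a + b : a, b ∈ A}. With |A| = 8, there are |A|^2 = 64 ordered sum pairs; collecting distinct values, A + A = {-40, -35, -32, -31, -30, -27, -26, -25, -24, -23, -22, -21, -20, -15, -10, -7, -6, -5, -2, -1, 1, 2, 3, 4, 10, 18, 19, 26, 27, 28}, so |A + A| = 30. Thus K = 30/8 = 15/4. For comparison, the minimum possible |A + A| over all 8-element sets is 2·8 − 1 = 15 (so min K = 15/8), attained only by arithmetic progressions.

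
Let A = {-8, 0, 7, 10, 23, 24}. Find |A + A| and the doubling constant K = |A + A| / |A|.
K = |A + A| / |A| = 21/6 = 7/2

Enumerate A + A = {a + b : a, b ∈ A}. With |A| = 6, there are |A|^2 = 36 ordered sum pairs; collecting distinct values, A + A = {-16, -8, -1, 0, 2, 7, 10, 14, 15, 16, 17, 20, 23, 24, 30, 31, 33, 34, 46, 47, 48}, so |A + A| = 21. Thus K = 21/6 = 7/2. For comparison, the minimum possible |A + A| over all 6-element sets is 2·6 − 1 = 11 (so min K = 11/6), attained only by arithmetic progressions.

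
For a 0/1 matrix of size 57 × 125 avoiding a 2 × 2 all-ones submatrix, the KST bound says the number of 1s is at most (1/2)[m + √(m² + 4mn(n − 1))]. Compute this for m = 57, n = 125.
z(57, 125; 2, 2) ≤ (1/2)[57 + √(57² + 4·57·125·124)] = (1/2)[57 + √3537249] = 968.8788

Kővári–Sós–Turán: let r_1, ..., r_57 be the row sums and z = Σ r_i the total number of 1s. Each pair of columns can share at most one row with both entries 1 (else a 2×2 all-ones block appears), so Σ_i C(r_i, 2) ≤ C(125, 2) = 7750. By convexity Σ_i C(r_i, 2) ≥ 57·C(z/57, 2) = z(z − 57)/(2·57), giving z² − 57z − 57·125·124 ≤ 0 and hence z ≤ (1/2)[57 + √(3249 + 4·883500)] = (1/2)[57 + √3537249] ≈ (1/2)(57 + 1880.7576) = 968.8788.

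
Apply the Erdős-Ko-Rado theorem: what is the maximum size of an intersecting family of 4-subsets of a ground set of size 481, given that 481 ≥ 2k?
max |F| = C(480, 3) = 18316960

The Erdős-Ko-Rado theorem states: for n ≥ 2k, an intersecting family of k-subsets of an n-element set has size at most C(n − 1, k − 1), with equality for 'star' families {A ⊆ [n] : |A| = k, i ∈ A} (fix an element i). For n = 481, k = 4: C(480, 3) = 18316960.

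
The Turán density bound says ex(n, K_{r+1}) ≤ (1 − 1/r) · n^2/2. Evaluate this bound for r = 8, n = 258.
Turán density bound = (7/8) · 258^2/2 = 116487/4 ≈ 29121.75

Turán's theorem: ex(n, K_{r+1}) is achieved by the complete r-partite Turán graph T(n, r) with parts as balanced as possible, and is at most (1 − 1/r) · n^2/2. For r = 8, n = 258: the density bound is (7/8) · 66564/2 = 116487/4 ≈ 29121.75. The integer-valued extremum is e(T(258, 8)) = 29121, which is strictly less than the density bound 116487/4 since 8 ∤ 258 (the parts of T(258, 8) cannot all be equal).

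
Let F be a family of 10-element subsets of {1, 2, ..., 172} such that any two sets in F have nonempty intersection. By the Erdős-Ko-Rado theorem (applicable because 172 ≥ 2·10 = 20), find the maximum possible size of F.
max |F| = C(171, 9) = 278110855548955

Erdős-Ko-Rado (1961): when n ≥ 2k, max |F| = C(n−1, k−1). The bound is attained by the star {A : i ∈ A} for any fixed i ∈ [n]. Here C(172−1, 10−1) = C(171, 9) = 278110855548955.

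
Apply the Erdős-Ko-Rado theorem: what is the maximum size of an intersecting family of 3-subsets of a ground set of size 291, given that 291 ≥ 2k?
max |F| = C(290, 2) = 41905

Erdős-Ko-Rado (1961): when n ≥ 2k, max |F| = C(n−1, k−1). The bound is attained by the star {A : i ∈ A} for any fixed i ∈ [n]. Here C(291−1, 3−1) = C(290, 2) = 41905.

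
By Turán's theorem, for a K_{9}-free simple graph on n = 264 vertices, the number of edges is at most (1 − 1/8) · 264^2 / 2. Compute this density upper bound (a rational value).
Turán density bound = (7/8) · 264^2/2 = 30492

Turán's theorem: ex(n, K_{r+1}) is achieved by the complete r-partite Turán graph T(n, r) with parts as balanced as possible, and is at most (1 − 1/r) · n^2/2. For r = 8, n = 264: the density bound is (7/8) · 69696/2 = 30492. Since 8 ∣ 264, the Turán graph T(264, 8) has parts of equal size 33, and its edge count e(T(264, 8)) = 30492 attains the density bound exactly.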